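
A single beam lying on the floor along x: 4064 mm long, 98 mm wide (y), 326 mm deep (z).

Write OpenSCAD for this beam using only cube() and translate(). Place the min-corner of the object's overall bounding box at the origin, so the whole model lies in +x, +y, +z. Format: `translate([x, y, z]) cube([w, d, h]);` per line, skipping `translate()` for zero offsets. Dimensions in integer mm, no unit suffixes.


cube([4064, 98, 326]);


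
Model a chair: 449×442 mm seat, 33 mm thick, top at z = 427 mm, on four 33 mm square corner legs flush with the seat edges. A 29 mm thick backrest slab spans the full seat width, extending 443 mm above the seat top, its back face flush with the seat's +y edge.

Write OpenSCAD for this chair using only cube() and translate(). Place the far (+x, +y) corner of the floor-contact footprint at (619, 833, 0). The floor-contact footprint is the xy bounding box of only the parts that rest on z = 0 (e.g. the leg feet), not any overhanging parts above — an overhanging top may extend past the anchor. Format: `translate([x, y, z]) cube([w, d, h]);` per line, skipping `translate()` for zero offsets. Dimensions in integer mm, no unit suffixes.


translate([170, 391, 394]) cube([449, 442, 33]);
translate([170, 391, 0]) cube([33, 33, 394]);
translate([586, 391, 0]) cube([33, 33, 394]);
translate([170, 800, 0]) cube([33, 33, 394]);
translate([586, 800, 0]) cube([33, 33, 394]);
translate([170, 804, 427]) cube([449, 29, 443]);


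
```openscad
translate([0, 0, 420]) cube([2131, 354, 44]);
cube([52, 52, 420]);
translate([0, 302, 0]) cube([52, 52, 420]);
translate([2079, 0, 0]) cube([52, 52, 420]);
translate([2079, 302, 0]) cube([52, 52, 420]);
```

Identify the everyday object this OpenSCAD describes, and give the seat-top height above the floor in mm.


A bench. The seat-top height is 464 mm.

A long slab on four corner posts — a bench. The slab sits at z = 420 with thickness 44, so the top is 420 + 44 = 464 mm.


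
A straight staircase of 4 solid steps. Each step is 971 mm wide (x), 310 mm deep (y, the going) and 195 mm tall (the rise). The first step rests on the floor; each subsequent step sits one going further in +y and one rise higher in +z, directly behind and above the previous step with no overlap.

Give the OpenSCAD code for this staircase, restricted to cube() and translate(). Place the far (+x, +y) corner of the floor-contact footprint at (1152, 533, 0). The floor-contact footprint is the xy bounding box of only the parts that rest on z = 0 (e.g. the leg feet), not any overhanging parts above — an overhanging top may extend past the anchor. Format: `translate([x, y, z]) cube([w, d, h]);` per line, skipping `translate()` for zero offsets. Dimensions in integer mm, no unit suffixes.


translate([181, 223, 0]) cube([971, 310, 195]);
translate([181, 533, 195]) cube([971, 310, 195]);
translate([181, 843, 390]) cube([971, 310, 195]);
translate([181, 1153, 585]) cube([971, 310, 195]);


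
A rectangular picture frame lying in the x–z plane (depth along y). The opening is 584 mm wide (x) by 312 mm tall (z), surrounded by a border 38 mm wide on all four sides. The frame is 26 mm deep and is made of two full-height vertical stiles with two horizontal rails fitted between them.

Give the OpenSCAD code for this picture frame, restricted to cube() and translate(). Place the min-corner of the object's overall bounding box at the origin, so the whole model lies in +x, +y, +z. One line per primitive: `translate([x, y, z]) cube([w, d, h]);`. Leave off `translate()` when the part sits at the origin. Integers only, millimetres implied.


cube([38, 26, 388]);
translate([622, 0, 0]) cube([38, 26, 388]);
translate([38, 0, 0]) cube([584, 26, 38]);
translate([38, 0, 350]) cube([584, 26, 38]);


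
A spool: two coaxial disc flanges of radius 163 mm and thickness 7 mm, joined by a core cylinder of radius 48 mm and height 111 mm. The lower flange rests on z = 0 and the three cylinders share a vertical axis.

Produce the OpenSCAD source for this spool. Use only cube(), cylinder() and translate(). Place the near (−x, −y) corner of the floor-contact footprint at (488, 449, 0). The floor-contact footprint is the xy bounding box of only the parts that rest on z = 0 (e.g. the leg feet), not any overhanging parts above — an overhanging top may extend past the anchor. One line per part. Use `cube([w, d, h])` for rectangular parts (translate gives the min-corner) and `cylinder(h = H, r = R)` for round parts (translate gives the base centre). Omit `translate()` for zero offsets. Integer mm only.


translate([651, 612, 0]) cylinder(h = 7, r = 163);
translate([651, 612, 7]) cylinder(h = 111, r = 48);
translate([651, 612, 118]) cylinder(h = 7, r = 163);


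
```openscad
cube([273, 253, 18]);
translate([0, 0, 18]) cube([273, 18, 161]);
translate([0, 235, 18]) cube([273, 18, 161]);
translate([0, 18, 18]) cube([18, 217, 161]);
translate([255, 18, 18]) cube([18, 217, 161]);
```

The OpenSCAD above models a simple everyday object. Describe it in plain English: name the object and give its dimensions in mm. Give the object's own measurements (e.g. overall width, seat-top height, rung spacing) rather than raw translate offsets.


An open-topped rectangular box: outside dimensions 273×253×179 mm, with a uniform wall and base thickness of 18 mm. The base is a full 273×253 slab on the floor; four walls sit on top of the base. The front and back walls (the −y and +y sides) span the full width; the two side walls fit between them.


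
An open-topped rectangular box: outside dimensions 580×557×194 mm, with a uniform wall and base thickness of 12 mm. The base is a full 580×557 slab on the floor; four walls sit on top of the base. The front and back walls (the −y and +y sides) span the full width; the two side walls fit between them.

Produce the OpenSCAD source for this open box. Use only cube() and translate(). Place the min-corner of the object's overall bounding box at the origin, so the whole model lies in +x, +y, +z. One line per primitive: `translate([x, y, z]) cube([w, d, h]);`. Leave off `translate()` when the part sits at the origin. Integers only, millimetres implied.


cube([580, 557, 12]);
translate([0, 0, 12]) cube([580, 12, 182]);
translate([0, 545, 12]) cube([580, 12, 182]);
translate([0, 12, 12]) cube([12, 533, 182]);
translate([568, 12, 12]) cube([12, 533, 182]);


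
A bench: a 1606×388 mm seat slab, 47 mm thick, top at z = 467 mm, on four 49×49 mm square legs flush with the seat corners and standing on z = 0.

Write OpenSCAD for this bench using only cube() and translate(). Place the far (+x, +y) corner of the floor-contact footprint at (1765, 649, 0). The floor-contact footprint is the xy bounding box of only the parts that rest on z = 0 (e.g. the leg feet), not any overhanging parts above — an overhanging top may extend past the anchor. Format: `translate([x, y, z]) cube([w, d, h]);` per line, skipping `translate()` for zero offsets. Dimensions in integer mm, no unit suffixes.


translate([159, 261, 420]) cube([1606, 388, 47]);
translate([159, 261, 0]) cube([49, 49, 420]);
translate([159, 600, 0]) cube([49, 49, 420]);
translate([1716, 261, 0]) cube([49, 49, 420]);
translate([1716, 600, 0]) cube([49, 49, 420]);


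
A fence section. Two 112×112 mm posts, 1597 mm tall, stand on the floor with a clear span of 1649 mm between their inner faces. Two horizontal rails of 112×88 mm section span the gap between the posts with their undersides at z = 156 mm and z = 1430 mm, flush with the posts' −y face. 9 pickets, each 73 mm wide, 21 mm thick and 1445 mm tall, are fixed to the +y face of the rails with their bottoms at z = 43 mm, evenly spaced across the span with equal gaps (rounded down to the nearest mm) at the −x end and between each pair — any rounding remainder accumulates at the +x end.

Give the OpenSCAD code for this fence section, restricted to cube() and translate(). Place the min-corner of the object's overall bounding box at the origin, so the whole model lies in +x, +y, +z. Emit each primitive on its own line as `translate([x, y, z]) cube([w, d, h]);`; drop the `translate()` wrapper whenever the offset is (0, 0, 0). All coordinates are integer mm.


cube([112, 112, 1597]);
translate([1761, 0, 0]) cube([112, 112, 1597]);
translate([112, 0, 156]) cube([1649, 112, 88]);
translate([112, 0, 1430]) cube([1649, 112, 88]);
translate([211, 112, 43]) cube([73, 21, 1445]);
translate([383, 112, 43]) cube([73, 21, 1445]);
translate([555, 112, 43]) cube([73, 21, 1445]);
translate([727, 112, 43]) cube([73, 21, 1445]);
translate([899, 112, 43]) cube([73, 21, 1445]);
translate([1071, 112, 43]) cube([73, 21, 1445]);
translate([1243, 112, 43]) cube([73, 21, 1445]);
translate([1415, 112, 43]) cube([73, 21, 1445]);
translate([1587, 112, 43]) cube([73, 21, 1445]);


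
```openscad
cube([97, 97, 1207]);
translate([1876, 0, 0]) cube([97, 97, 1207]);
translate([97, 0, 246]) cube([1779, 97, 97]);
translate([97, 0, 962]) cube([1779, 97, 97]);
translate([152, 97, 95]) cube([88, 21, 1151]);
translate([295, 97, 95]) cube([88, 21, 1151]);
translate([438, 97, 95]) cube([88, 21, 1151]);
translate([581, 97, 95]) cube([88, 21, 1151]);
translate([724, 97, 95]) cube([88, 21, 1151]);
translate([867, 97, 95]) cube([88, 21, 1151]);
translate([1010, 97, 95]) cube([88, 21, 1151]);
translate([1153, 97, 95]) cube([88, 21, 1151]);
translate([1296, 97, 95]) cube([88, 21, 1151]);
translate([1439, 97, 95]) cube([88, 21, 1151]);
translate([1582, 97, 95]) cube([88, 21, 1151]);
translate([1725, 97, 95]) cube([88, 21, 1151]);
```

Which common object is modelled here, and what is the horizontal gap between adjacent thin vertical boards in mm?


A fence section. The picket gap is 55 mm.

Two posts, two rails, 12 pickets — a fence section. Span 1779 mm holds 12 pickets of 88 mm with 13 equal gaps: ⌊(1779 − 12·88) / 13⌋ = 55 mm.


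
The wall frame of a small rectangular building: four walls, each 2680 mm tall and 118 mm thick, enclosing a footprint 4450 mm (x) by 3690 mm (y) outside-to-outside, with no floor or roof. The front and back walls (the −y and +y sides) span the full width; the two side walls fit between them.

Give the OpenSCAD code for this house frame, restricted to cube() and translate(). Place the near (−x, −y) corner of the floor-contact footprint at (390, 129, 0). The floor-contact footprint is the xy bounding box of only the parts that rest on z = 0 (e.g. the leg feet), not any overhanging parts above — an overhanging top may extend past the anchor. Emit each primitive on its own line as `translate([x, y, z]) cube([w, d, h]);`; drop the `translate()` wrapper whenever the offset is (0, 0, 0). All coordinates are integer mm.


translate([390, 129, 0]) cube([4450, 118, 2680]);
translate([390, 3701, 0]) cube([4450, 118, 2680]);
translate([390, 247, 0]) cube([118, 3454, 2680]);
translate([4722, 247, 0]) cube([118, 3454, 2680]);


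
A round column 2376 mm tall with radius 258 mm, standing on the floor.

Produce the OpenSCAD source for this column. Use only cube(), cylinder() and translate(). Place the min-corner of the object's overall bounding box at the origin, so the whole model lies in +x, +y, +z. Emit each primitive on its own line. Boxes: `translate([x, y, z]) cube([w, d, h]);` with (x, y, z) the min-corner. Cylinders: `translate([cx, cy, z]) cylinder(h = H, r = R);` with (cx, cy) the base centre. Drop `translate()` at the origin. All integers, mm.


translate([258, 258, 0]) cylinder(h = 2376, r = 258);


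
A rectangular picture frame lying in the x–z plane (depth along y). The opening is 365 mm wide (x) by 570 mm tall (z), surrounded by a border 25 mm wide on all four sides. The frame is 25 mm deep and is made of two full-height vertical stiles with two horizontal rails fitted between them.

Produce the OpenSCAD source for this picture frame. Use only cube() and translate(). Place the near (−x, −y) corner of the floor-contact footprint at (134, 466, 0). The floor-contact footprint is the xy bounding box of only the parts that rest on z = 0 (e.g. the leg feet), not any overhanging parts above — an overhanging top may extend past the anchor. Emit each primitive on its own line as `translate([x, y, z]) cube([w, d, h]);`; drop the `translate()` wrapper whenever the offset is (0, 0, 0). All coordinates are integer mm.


translate([134, 466, 0]) cube([25, 25, 620]);
translate([524, 466, 0]) cube([25, 25, 620]);
translate([159, 466, 0]) cube([365, 25, 25]);
translate([159, 466, 595]) cube([365, 25, 25]);


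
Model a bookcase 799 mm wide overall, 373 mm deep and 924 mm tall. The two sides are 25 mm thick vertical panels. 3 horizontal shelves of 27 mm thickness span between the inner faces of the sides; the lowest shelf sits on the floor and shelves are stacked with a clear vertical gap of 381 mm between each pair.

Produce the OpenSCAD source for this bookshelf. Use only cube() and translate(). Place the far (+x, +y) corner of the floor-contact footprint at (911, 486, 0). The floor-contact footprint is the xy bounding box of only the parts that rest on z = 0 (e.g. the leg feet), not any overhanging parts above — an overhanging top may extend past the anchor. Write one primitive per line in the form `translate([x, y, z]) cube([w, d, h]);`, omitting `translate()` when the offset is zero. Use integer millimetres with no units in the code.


translate([112, 113, 0]) cube([25, 373, 924]);
translate([886, 113, 0]) cube([25, 373, 924]);
translate([137, 113, 0]) cube([749, 373, 27]);
translate([137, 113, 408]) cube([749, 373, 27]);
translate([137, 113, 816]) cube([749, 373, 27]);


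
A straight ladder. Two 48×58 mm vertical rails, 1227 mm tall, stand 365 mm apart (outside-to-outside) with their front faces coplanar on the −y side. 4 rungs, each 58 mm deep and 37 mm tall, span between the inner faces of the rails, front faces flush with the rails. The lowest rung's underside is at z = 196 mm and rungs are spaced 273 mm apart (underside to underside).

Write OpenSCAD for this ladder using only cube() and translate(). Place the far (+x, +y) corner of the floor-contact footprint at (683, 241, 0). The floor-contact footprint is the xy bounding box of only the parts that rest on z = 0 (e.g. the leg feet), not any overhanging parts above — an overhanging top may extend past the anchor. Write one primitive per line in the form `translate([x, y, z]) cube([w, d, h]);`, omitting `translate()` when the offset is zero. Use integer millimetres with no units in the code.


translate([318, 183, 0]) cube([48, 58, 1227]);
translate([635, 183, 0]) cube([48, 58, 1227]);
translate([366, 183, 196]) cube([269, 58, 37]);
translate([366, 183, 469]) cube([269, 58, 37]);
translate([366, 183, 742]) cube([269, 58, 37]);
translate([366, 183, 1015]) cube([269, 58, 37]);


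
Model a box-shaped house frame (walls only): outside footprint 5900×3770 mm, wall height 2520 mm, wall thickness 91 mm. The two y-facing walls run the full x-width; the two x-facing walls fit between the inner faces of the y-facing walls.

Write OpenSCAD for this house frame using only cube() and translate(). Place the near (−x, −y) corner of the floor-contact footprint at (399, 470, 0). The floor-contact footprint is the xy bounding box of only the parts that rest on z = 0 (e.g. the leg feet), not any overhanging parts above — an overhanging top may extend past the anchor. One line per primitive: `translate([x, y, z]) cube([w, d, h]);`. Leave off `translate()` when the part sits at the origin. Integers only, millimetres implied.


translate([399, 470, 0]) cube([5900, 91, 2520]);
translate([399, 4149, 0]) cube([5900, 91, 2520]);
translate([399, 561, 0]) cube([91, 3588, 2520]);
translate([6208, 561, 0]) cube([91, 3588, 2520]);


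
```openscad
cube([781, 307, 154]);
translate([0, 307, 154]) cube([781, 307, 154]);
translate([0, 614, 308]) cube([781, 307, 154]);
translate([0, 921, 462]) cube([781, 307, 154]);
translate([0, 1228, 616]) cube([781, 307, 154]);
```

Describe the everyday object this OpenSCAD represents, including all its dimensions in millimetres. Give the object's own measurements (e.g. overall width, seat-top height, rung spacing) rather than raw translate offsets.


A straight staircase of 5 solid steps. Each step is 781 mm wide (x), 307 mm deep (y, the going) and 154 mm tall (the rise). The first step rests on the floor; each subsequent step sits one going further in +y and one rise higher in +z, directly behind and above the previous step with no overlap.


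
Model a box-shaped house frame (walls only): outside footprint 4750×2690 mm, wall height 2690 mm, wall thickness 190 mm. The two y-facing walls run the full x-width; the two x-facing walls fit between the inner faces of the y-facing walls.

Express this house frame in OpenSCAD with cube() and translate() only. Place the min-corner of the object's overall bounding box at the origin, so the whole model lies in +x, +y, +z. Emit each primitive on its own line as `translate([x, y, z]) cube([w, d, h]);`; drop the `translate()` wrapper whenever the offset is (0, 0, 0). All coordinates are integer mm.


cube([4750, 190, 2690]);
translate([0, 2500, 0]) cube([4750, 190, 2690]);
translate([0, 190, 0]) cube([190, 2310, 2690]);
translate([4560, 190, 0]) cube([190, 2310, 2690]);


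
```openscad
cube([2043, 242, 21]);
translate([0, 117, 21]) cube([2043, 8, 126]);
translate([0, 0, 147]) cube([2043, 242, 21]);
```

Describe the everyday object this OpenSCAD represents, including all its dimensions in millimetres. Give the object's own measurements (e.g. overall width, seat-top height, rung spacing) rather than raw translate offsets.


An I-beam lying along x, 2043 mm long. Overall section height 168 mm. Two flanges 242 mm wide (y) and 21 mm thick, one on the floor and one at the top; a web 8 mm thick runs between them, centred on the flange width.


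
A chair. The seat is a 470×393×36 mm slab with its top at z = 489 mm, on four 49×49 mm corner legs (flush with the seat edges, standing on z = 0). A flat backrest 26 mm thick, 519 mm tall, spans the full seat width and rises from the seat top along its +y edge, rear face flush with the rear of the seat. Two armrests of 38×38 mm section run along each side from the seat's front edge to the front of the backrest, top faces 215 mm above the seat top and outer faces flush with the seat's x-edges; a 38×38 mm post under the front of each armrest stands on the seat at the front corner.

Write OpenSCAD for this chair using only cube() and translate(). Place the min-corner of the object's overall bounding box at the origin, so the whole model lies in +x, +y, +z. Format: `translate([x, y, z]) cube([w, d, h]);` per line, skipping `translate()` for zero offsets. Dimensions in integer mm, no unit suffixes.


translate([0, 0, 453]) cube([470, 393, 36]);
cube([49, 49, 453]);
translate([421, 0, 0]) cube([49, 49, 453]);
translate([0, 344, 0]) cube([49, 49, 453]);
translate([421, 344, 0]) cube([49, 49, 453]);
translate([0, 367, 489]) cube([470, 26, 519]);
translate([0, 0, 666]) cube([38, 367, 38]);
translate([432, 0, 666]) cube([38, 367, 38]);
translate([0, 0, 489]) cube([38, 38, 177]);
translate([432, 0, 489]) cube([38, 38, 177]);


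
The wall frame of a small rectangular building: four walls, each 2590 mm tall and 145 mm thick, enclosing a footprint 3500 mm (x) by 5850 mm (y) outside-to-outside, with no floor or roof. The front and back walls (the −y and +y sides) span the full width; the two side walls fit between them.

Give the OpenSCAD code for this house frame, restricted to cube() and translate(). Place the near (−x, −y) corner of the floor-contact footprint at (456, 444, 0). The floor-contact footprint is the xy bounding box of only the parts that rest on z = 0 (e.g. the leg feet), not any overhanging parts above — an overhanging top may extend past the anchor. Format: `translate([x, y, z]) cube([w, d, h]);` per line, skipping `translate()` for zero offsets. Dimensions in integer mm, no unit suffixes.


translate([456, 444, 0]) cube([3500, 145, 2590]);
translate([456, 6149, 0]) cube([3500, 145, 2590]);
translate([456, 589, 0]) cube([145, 5560, 2590]);
translate([3811, 589, 0]) cube([145, 5560, 2590]);


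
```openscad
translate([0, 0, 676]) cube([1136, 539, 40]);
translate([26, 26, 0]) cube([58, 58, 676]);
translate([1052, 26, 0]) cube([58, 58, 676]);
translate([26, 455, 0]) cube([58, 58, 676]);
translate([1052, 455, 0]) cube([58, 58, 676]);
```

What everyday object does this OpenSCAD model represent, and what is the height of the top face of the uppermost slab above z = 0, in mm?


A table. The table height is 716 mm.

A 1136×539×40 slab sits at z = 676 on four 58 mm square posts — a table. The top surface is at 676 + 40 = 716 mm.


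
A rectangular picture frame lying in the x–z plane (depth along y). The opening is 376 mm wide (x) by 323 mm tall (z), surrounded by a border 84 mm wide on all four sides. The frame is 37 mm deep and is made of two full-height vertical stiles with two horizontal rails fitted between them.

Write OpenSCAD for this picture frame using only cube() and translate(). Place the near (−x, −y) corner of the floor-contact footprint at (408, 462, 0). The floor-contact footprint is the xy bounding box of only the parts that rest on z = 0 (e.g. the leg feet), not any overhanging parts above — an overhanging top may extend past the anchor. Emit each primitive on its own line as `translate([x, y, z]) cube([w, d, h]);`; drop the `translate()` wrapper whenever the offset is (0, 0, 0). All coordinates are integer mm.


translate([408, 462, 0]) cube([84, 37, 491]);
translate([868, 462, 0]) cube([84, 37, 491]);
translate([492, 462, 0]) cube([376, 37, 84]);
translate([492, 462, 407]) cube([376, 37, 84]);


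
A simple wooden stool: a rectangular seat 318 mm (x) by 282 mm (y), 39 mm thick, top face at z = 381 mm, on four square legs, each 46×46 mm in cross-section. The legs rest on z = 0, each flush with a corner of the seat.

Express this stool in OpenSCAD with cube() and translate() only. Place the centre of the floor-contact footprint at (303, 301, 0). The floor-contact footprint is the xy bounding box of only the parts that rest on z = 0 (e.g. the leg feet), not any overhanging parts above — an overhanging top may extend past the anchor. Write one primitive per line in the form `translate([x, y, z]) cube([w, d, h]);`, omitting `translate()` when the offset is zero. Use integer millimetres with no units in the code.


// leg_h = 381 - 39 = 342
translate([144, 160, 342]) cube([318, 282, 39]);
translate([144, 160, 0]) cube([46, 46, 342]);
translate([416, 160, 0]) cube([46, 46, 342]);
translate([144, 396, 0]) cube([46, 46, 342]);
translate([416, 396, 0]) cube([46, 46, 342]);


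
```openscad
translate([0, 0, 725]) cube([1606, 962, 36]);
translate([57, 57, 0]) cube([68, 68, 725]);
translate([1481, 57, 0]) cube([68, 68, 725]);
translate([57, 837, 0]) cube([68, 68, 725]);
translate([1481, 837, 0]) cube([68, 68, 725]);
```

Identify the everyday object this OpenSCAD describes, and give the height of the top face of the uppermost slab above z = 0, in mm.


A table. The table height is 761 mm.

A 1606×962×36 slab sits at z = 725 on four 68 mm square posts — a table. The top surface is at 725 + 36 = 761 mm.


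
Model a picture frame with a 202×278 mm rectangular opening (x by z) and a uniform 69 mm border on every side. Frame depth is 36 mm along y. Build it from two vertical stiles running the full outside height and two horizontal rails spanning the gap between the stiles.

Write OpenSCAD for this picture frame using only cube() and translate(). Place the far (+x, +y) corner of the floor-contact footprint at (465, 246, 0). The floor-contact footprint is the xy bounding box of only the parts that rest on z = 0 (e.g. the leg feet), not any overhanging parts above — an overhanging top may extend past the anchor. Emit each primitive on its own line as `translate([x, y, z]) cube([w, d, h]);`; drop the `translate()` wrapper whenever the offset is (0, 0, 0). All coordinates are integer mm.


translate([125, 210, 0]) cube([69, 36, 416]);
translate([396, 210, 0]) cube([69, 36, 416]);
translate([194, 210, 0]) cube([202, 36, 69]);
translate([194, 210, 347]) cube([202, 36, 69]);


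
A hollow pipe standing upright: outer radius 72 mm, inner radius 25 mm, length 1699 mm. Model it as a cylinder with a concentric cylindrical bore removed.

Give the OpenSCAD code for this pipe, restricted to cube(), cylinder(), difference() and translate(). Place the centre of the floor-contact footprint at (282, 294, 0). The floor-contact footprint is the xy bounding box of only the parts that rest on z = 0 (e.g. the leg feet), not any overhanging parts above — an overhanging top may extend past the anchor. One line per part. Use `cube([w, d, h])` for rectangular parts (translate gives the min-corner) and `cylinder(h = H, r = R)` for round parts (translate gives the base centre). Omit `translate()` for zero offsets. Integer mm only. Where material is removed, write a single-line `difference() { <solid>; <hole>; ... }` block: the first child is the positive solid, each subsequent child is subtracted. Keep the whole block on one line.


difference() { translate([282, 294, 0]) cylinder(h = 1699, r = 72); translate([282, 294, 0]) cylinder(h = 1699, r = 25); }


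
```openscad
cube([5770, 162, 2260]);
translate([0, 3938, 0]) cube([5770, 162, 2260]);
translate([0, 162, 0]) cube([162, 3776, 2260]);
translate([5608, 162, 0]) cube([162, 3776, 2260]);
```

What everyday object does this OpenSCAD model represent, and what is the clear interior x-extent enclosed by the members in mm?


A house (or room) frame. The interior width is 5446 mm.

Four 2260 mm walls enclosing a rectangle with no floor or roof — a room or house frame. Outside width is 5770 mm and wall thickness is 162 mm, so the interior width is 5770 − 2 × 162 = 5446 mm.


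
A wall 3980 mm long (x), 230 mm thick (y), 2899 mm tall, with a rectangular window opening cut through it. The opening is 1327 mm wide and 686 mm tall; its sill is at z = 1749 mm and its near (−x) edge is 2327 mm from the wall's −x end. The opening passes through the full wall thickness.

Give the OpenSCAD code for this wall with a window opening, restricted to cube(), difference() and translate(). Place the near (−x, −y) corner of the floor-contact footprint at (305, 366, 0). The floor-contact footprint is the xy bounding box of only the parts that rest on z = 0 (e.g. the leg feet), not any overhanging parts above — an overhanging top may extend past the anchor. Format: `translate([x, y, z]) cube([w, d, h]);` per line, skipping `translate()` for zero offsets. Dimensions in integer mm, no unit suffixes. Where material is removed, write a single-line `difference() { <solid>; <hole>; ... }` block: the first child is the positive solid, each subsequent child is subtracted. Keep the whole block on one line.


difference() { translate([305, 366, 0]) cube([3980, 230, 2899]); translate([2632, 366, 1749]) cube([1327, 230, 686]); }


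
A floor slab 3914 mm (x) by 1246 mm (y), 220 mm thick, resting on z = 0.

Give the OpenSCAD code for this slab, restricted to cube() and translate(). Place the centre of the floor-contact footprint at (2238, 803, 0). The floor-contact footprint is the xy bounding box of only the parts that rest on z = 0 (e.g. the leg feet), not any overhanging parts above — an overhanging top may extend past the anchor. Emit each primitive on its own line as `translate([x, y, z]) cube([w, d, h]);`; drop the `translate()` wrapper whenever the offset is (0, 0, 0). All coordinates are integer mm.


translate([281, 180, 0]) cube([3914, 1246, 220]);


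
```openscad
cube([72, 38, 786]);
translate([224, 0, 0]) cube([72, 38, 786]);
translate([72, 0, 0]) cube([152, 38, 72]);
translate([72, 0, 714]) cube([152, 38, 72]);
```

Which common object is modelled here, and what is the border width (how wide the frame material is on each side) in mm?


A picture frame. The border width is 72 mm.

Four thin pieces enclosing a rectangular opening — a picture frame. The two full-height stiles are 786 mm tall; the top rail sits at z = 714 and is 72 mm tall, so the border above the opening is 786 − 714 = 72 mm, matching the stile x-width.


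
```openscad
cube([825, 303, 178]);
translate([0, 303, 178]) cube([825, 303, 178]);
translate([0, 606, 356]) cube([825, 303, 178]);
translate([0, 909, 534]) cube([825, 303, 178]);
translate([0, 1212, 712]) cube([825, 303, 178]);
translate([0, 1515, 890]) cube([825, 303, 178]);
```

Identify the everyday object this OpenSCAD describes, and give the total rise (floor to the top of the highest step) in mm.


A staircase. The total rise is 1068 mm.

6 identical blocks, each offset up and back from the previous — a staircase. Each step is 178 mm tall and there are 6 of them, so the total rise is 6 × 178 = 1068 mm.


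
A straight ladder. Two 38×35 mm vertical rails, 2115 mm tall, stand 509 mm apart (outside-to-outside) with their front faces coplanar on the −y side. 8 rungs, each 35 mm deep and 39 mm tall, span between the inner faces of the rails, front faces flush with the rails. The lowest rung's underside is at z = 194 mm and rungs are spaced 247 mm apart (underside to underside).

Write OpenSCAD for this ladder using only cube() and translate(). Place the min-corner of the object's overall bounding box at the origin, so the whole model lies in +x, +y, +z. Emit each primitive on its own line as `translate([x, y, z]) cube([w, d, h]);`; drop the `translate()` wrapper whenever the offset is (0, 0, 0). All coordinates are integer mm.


cube([38, 35, 2115]);
translate([471, 0, 0]) cube([38, 35, 2115]);
translate([38, 0, 194]) cube([433, 35, 39]);
translate([38, 0, 441]) cube([433, 35, 39]);
translate([38, 0, 688]) cube([433, 35, 39]);
translate([38, 0, 935]) cube([433, 35, 39]);
translate([38, 0, 1182]) cube([433, 35, 39]);
translate([38, 0, 1429]) cube([433, 35, 39]);
translate([38, 0, 1676]) cube([433, 35, 39]);
translate([38, 0, 1923]) cube([433, 35, 39]);


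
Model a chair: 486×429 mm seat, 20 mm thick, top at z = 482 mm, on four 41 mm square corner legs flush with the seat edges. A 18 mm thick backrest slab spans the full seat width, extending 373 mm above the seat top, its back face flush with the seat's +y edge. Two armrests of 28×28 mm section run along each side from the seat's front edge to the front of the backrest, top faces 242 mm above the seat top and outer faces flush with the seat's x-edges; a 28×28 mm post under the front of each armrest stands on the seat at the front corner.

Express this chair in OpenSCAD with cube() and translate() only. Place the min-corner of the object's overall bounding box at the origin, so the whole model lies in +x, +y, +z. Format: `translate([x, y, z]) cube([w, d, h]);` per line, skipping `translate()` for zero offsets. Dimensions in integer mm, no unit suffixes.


translate([0, 0, 462]) cube([486, 429, 20]);
cube([41, 41, 462]);
translate([445, 0, 0]) cube([41, 41, 462]);
translate([0, 388, 0]) cube([41, 41, 462]);
translate([445, 388, 0]) cube([41, 41, 462]);
translate([0, 411, 482]) cube([486, 18, 373]);
translate([0, 0, 696]) cube([28, 411, 28]);
translate([458, 0, 696]) cube([28, 411, 28]);
translate([0, 0, 482]) cube([28, 28, 214]);
translate([458, 0, 482]) cube([28, 28, 214]);


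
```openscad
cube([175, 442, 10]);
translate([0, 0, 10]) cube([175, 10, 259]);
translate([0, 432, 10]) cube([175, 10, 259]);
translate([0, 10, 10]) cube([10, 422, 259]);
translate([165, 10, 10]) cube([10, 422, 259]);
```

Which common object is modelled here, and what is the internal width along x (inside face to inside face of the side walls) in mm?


An open box. The internal width is 155 mm.

A 175×442 base slab with four walls standing on it — an open box. The base is 175 mm wide and the walls are 10 mm thick, so the internal width is 175 − 2 × 10 = 155 mm.


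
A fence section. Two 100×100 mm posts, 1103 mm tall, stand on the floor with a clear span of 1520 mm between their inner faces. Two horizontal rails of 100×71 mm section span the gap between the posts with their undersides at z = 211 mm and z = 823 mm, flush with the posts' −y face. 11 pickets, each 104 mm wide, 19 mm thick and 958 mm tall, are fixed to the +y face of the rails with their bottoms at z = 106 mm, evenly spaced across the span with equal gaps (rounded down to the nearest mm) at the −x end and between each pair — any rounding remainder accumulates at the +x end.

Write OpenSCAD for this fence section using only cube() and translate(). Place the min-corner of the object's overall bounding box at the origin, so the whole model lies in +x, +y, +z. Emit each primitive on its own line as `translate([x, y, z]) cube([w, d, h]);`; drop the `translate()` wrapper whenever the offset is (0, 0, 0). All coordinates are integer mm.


cube([100, 100, 1103]);
translate([1620, 0, 0]) cube([100, 100, 1103]);
translate([100, 0, 211]) cube([1520, 100, 71]);
translate([100, 0, 823]) cube([1520, 100, 71]);
translate([131, 100, 106]) cube([104, 19, 958]);
translate([266, 100, 106]) cube([104, 19, 958]);
translate([401, 100, 106]) cube([104, 19, 958]);
translate([536, 100, 106]) cube([104, 19, 958]);
translate([671, 100, 106]) cube([104, 19, 958]);
translate([806, 100, 106]) cube([104, 19, 958]);
translate([941, 100, 106]) cube([104, 19, 958]);
translate([1076, 100, 106]) cube([104, 19, 958]);
translate([1211, 100, 106]) cube([104, 19, 958]);
translate([1346, 100, 106]) cube([104, 19, 958]);
translate([1481, 100, 106]) cube([104, 19, 958]);


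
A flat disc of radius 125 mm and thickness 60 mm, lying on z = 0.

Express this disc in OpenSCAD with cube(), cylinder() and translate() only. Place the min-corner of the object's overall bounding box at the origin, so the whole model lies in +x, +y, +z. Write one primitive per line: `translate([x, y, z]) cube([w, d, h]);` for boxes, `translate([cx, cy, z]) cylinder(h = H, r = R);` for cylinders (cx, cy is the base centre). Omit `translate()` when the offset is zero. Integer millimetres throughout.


translate([125, 125, 0]) cylinder(h = 60, r = 125);


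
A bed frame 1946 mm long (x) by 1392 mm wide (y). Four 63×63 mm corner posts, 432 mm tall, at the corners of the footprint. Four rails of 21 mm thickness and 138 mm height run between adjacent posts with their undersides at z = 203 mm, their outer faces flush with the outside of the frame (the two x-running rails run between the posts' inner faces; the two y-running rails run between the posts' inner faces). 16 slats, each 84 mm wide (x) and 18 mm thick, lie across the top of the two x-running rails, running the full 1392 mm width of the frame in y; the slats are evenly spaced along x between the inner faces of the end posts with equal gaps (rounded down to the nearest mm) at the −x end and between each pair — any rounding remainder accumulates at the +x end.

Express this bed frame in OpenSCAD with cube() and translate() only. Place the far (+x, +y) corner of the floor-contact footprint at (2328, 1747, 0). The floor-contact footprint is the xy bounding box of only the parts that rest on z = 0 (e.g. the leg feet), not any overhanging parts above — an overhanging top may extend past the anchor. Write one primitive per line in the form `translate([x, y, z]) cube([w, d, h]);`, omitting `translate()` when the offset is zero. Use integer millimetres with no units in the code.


translate([382, 355, 0]) cube([63, 63, 432]);
translate([382, 1684, 0]) cube([63, 63, 432]);
translate([2265, 355, 0]) cube([63, 63, 432]);
translate([2265, 1684, 0]) cube([63, 63, 432]);
translate([445, 355, 203]) cube([1820, 21, 138]);
translate([445, 1726, 203]) cube([1820, 21, 138]);
translate([382, 418, 203]) cube([21, 1266, 138]);
translate([2307, 418, 203]) cube([21, 1266, 138]);
translate([473, 355, 341]) cube([84, 1392, 18]);
translate([585, 355, 341]) cube([84, 1392, 18]);
translate([697, 355, 341]) cube([84, 1392, 18]);
translate([809, 355, 341]) cube([84, 1392, 18]);
translate([921, 355, 341]) cube([84, 1392, 18]);
translate([1033, 355, 341]) cube([84, 1392, 18]);
translate([1145, 355, 341]) cube([84, 1392, 18]);
translate([1257, 355, 341]) cube([84, 1392, 18]);
translate([1369, 355, 341]) cube([84, 1392, 18]);
translate([1481, 355, 341]) cube([84, 1392, 18]);
translate([1593, 355, 341]) cube([84, 1392, 18]);
translate([1705, 355, 341]) cube([84, 1392, 18]);
translate([1817, 355, 341]) cube([84, 1392, 18]);
translate([1929, 355, 341]) cube([84, 1392, 18]);
translate([2041, 355, 341]) cube([84, 1392, 18]);
translate([2153, 355, 341]) cube([84, 1392, 18]);


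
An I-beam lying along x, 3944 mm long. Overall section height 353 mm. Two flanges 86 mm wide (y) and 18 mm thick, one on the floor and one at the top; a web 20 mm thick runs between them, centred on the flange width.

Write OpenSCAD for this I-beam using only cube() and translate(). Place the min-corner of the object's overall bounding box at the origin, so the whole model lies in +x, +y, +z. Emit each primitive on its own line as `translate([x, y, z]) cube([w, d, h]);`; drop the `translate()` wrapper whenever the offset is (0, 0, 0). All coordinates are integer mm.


cube([3944, 86, 18]);
translate([0, 33, 18]) cube([3944, 20, 317]);
translate([0, 0, 335]) cube([3944, 86, 18]);


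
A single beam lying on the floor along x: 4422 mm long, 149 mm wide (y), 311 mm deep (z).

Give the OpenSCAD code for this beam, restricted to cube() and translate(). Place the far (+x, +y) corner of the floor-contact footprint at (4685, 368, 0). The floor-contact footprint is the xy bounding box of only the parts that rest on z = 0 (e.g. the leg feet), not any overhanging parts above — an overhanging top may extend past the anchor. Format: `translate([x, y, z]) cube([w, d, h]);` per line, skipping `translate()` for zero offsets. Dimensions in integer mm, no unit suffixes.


translate([263, 219, 0]) cube([4422, 149, 311]);


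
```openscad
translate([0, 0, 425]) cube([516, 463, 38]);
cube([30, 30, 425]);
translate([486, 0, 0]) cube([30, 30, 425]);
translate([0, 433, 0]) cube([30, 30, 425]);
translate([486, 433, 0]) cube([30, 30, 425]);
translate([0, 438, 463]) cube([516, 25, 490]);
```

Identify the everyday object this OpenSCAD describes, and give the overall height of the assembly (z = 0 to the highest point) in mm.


A chair. The overall height is 953 mm.

A slab on four corner posts with a tall panel at the back — a chair. The seat slab sits at z = 425 with thickness 38, and the 490 mm backrest starts at the seat top, so the overall height is 425 + 38 + 490 = 953 mm.


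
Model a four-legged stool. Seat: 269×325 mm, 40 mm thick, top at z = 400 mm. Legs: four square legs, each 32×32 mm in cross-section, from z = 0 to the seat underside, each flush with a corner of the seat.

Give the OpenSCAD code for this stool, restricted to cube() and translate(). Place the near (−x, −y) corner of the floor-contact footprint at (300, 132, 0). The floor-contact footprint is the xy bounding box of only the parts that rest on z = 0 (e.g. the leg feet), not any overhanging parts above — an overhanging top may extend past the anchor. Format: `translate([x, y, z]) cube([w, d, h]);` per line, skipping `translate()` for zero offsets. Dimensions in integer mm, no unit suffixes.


// leg_h = 400 - 40 = 360
translate([300, 132, 360]) cube([269, 325, 40]);
translate([300, 132, 0]) cube([32, 32, 360]);
translate([537, 132, 0]) cube([32, 32, 360]);
translate([300, 425, 0]) cube([32, 32, 360]);
translate([537, 425, 0]) cube([32, 32, 360]);


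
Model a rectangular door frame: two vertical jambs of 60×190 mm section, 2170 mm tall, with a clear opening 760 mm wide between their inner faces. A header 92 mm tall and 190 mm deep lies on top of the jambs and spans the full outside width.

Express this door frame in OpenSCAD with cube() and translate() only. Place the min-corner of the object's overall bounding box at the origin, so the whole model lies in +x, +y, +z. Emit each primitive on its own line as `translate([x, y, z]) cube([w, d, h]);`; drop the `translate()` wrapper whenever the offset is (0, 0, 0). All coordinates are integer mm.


cube([60, 190, 2170]);
translate([820, 0, 0]) cube([60, 190, 2170]);
translate([0, 0, 2170]) cube([880, 190, 92]);
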